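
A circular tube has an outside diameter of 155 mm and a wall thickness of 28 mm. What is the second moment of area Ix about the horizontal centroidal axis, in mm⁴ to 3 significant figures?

Split into non-overlapping primitives; take the origin at the lower-left of the bounding box.
Outer circle: ⌀155, A = 18 869 mm², y = 77.5 mm, Ī = 28 333 269 mm⁴.
Bore (subtracted): ⌀99, A = 7697.7 mm², y = 77.5 mm, Ī = 4 715 315 mm⁴.
By symmetry the centroid is at mid-height, ȳ = 77.5 mm.
All pieces are centred on the horizontal centroidal axis, so I = ΣĪ (holes subtracted) = 23 617 955 mm⁴.

Ix ≈ 2.36 × 10⁷ mm⁴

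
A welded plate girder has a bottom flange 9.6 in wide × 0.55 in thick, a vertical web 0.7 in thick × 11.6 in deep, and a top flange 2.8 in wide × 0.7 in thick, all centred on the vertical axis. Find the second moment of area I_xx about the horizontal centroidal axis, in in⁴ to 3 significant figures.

Split into non-overlapping primitives; take the origin at the lower-left of the bounding box.
Bottom plate: 9.6 × 0.55, A = 5.28 in², y = 0.275 in, Ī = 0.1331 in⁴.
Web plate: 0.7 × 11.6, A = 8.12 in², y = 6.35 in, Ī = 91.052 in⁴.
Top plate: 2.8 × 0.7, A = 1.96 in², y = 12.5 in, Ī = 0.080033 in⁴.
Centroid: ȳ = ΣA·y / ΣA = 5.0465 in.
Transfer each piece to the horizontal centroidal axis using Ī + A·d² with d = y − 5.0465:
  bottom plate: d = -4.7715 in → contributes +120.34 in⁴
  web plate: d = 1.3035 in → contributes +104.85 in⁴
  top plate: d = 7.4535 in → contributes +108.97 in⁴
Total I = 334.16 in⁴.

I_xx ≈ 334 in⁴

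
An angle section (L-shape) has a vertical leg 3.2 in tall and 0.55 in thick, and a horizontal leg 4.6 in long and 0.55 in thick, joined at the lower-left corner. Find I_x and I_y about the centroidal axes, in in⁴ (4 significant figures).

Treat the section as a set of non-overlapping primitives; coordinates are from the bounding-box lower-left.
Vertical leg: 0.55 × 3.2, A = 1.76 in², y = 1.6 in, Ī = 1.50187 in⁴.
Horizontal leg (remainder): 4.05 × 0.55, A = 2.2275 in², y = 0.275 in, Ī = 0.0561516 in⁴.
Centroid: ȳ = ΣA·y / ΣA = 0.859828 in.
Transfer each piece to the centroidal x-axis using Ī + A·d² with d = y − 0.859828:
  vertical leg: d = 0.740172 in → contributes +2.46609 in⁴
  horizontal leg (remainder): d = -0.584828 in → contributes +0.818008 in⁴
Total I = 3.2841 in⁴.
For the y-axis: x̄ = 1.55983 in.
Repeating about the centroidal y-axis gives I_y = 8.29006 in⁴.

I_x ≈ 3.284 in⁴, I_y ≈ 8.290 in⁴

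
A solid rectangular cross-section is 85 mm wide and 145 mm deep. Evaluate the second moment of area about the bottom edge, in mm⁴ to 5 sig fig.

I_base ≈ 8.6378 × 10⁷ mm⁴

The section: 85 × 145, A = 12 325 mm², y = 72.5 mm, Ī = 21 594 427 mm⁴.
Transfer it to the base of the section using Ī + A·d² with d = y − 0:
  the section: d = 72.5 mm → contributes +86 377 708 mm⁴
Total I = 86 377 708 mm⁴.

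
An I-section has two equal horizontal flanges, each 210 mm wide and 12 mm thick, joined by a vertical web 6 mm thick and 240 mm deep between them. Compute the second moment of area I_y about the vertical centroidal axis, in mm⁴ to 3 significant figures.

Treat the section as a set of non-overlapping primitives; coordinates are from the bounding-box lower-left.
Bottom flange: 210 × 12, A = 2 520 mm², x = 105 mm, Ī = 9 261 000 mm⁴.
Web: 6 × 240, A = 1 440 mm², x = 105 mm, Ī = 4 320 mm⁴.
Top flange: 210 × 12, A = 2 520 mm², x = 105 mm, Ī = 9 261 000 mm⁴.
By symmetry the centroid is at mid-width, x̄ = 105 mm.
All pieces are centred on the vertical centroidal axis, so I = ΣĪ = 18 526 320 mm⁴.

I_y ≈ 1.85 × 10⁷ mm⁴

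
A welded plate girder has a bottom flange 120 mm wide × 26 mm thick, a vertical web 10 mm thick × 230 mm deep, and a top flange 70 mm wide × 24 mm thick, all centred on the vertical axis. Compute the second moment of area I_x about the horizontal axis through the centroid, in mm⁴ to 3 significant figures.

I_x ≈ 8.37 × 10⁷ mm⁴

Treat the section as a set of non-overlapping primitives; coordinates are from the bounding-box lower-left.
Bottom plate: 120 × 26, A = 3 120 mm², y = 13 mm, Ī = 175 760 mm⁴.
Web plate: 10 × 230, A = 2 300 mm², y = 141 mm, Ī = 10 139 167 mm⁴.
Top plate: 70 × 24, A = 1 680 mm², y = 268 mm, Ī = 80 640 mm⁴.
Centroid: ȳ = ΣA·y / ΣA = 114.8 mm.
Transfer each piece to the horizontal axis through the centroid using Ī + A·d² with d = y − 114.8:
  bottom plate: d = -101.8 mm → contributes +32 510 858 mm⁴
  web plate: d = 26.197 mm → contributes +11 717 639 mm⁴
  top plate: d = 153.2 mm → contributes +39 509 193 mm⁴
Total I = 83 737 691 mm⁴.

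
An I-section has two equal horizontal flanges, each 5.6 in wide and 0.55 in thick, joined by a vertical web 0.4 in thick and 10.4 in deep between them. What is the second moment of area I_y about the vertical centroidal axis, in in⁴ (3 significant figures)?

I_y ≈ 16.2 in⁴

Decompose the section into non-overlapping parts with the origin at the bottom-left of its bounding rectangle.
Bottom flange: 5.6 × 0.55, A = 3.08 in², x = 2.8 in, Ī = 8.0491 in⁴.
Web: 0.4 × 10.4, A = 4.16 in², x = 2.8 in, Ī = 0.055467 in⁴.
Top flange: 5.6 × 0.55, A = 3.08 in², x = 2.8 in, Ī = 8.0491 in⁴.
By symmetry the centroid is at mid-width, x̄ = 2.8 in.
All pieces are centred on the vertical centroidal axis, so I = ΣĪ = 16.154 in⁴.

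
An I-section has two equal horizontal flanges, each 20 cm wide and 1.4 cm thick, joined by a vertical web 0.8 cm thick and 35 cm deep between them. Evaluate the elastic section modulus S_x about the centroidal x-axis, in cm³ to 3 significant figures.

Split into non-overlapping primitives; take the origin at the lower-left of the bounding box.
Bottom flange: 20 × 1.4, A = 28 cm², y = 0.7 cm, Ī = 4.5733 cm⁴.
Web: 0.8 × 35, A = 28 cm², y = 18.9 cm, Ī = 2858.3 cm⁴.
Top flange: 20 × 1.4, A = 28 cm², y = 37.1 cm, Ī = 4.5733 cm⁴.
By symmetry the centroid is at mid-height, ȳ = 18.9 cm.
Transfer each piece to the centroidal x-axis using Ī + A·d² with d = y − 18.9:
  bottom flange: d = -18.2 cm → contributes +9279.3 cm⁴
  web: d = 0 cm → contributes +2858.3 cm⁴
  top flange: d = 18.2 cm → contributes +9279.3 cm⁴
Total I = 21 417 cm⁴.
Extreme fibre distance c = 18.9 cm; S = I/c = 1133.2 cm³.

S_x ≈ 1130 cm³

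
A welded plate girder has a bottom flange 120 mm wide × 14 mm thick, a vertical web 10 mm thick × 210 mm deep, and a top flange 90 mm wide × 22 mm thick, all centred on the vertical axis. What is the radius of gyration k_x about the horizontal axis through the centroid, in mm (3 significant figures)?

Break the section into simple shapes (no overlaps), measuring from the bottom-left corner of the bounding box.
Bottom plate: 120 × 14, A = 1 680 mm², y = 7 mm, Ī = 27 440 mm⁴.
Web plate: 10 × 210, A = 2 100 mm², y = 119 mm, Ī = 7 717 500 mm⁴.
Top plate: 90 × 22, A = 1 980 mm², y = 235 mm, Ī = 79 860 mm⁴.
Centroid: ȳ = ΣA·y / ΣA = 126.21 mm.
Transfer each piece to the horizontal axis through the centroid using Ī + A·d² with d = y − 126.21:
  bottom plate: d = -119.21 mm → contributes +23 901 293 mm⁴
  web plate: d = -7.2083 mm → contributes +7 826 616 mm⁴
  top plate: d = 108.79 mm → contributes +23 514 401 mm⁴
Total I = 55 242 310 mm⁴.
Radius of gyration: k = √(I/A) = √(55 242 310 / 5 760) = 97.932 mm.

k_x ≈ 97.9 mm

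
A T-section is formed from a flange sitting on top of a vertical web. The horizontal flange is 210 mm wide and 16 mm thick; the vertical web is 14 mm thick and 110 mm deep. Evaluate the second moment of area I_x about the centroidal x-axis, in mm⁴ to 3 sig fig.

I_x ≈ 5.82 × 10⁶ mm⁴

Break the section into simple shapes (no overlaps), measuring from the bottom-left corner of the bounding box.
Flange: 210 × 16, A = 3 360 mm², y = 118 mm, Ī = 71 680 mm⁴.
Web: 14 × 110, A = 1 540 mm², y = 55 mm, Ī = 1 552 833 mm⁴.
Centroid: ȳ = ΣA·y / ΣA = 98.2 mm.
Transfer each piece to the centroidal x-axis using Ī + A·d² with d = y − 98.2:
  flange: d = 19.8 mm → contributes +1 388 934 mm⁴
  web: d = -43.2 mm → contributes +4 426 843 mm⁴
Total I = 5 815 777 mm⁴.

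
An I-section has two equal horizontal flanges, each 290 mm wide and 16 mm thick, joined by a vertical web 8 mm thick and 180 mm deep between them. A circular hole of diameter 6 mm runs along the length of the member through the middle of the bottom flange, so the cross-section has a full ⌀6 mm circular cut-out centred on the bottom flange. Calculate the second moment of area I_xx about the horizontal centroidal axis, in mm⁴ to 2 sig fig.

I_xx ≈ 9.3 × 10⁷ mm⁴

Decompose the section into non-overlapping parts with the origin at the bottom-left of its bounding rectangle.
Bottom flange: 290 × 16, A = 4 640 mm², y = 8 mm, Ī = 98 987 mm⁴.
Web: 8 × 180, A = 1 440 mm², y = 106 mm, Ī = 3 888 000 mm⁴.
Top flange: 290 × 16, A = 4 640 mm², y = 204 mm, Ī = 98 987 mm⁴.
Hole (subtracted): ⌀6, A = 28.27 mm², y = 8 mm, Ī = 63.62 mm⁴.
Centroid: ȳ = ΣA·y / ΣA = 106.3 mm.
Transfer each piece to the horizontal centroidal axis using Ī + A·d² with d = y − 106.3:
  bottom flange: d = -98.26 mm → contributes +44 897 550 mm⁴
  web: d = -0.2592 mm → contributes +3 888 097 mm⁴
  top flange: d = 97.74 mm → contributes +44 426 166 mm⁴
  hole: d = -98.26 mm → contributes −273 048 mm⁴
Total I = 92 938 765 mm⁴.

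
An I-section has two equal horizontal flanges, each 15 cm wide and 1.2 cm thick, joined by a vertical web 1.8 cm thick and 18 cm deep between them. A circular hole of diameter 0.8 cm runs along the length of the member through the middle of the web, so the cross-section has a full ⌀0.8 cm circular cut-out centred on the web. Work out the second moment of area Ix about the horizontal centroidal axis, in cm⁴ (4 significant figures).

Ix ≈ 4197 cm⁴

Treat the section as a set of non-overlapping primitives; coordinates are from the bounding-box lower-left.
Bottom flange: 15 × 1.2, A = 18 cm², y = 0.6 cm, Ī = 2.16 cm⁴.
Web: 1.8 × 18, A = 32.4 cm², y = 10.2 cm, Ī = 874.8 cm⁴.
Top flange: 15 × 1.2, A = 18 cm², y = 19.8 cm, Ī = 2.16 cm⁴.
Hole (subtracted): ⌀0.8, A = 0.502655 cm², y = 10.2 cm, Ī = 0.0201062 cm⁴.
By symmetry the centroid is at mid-height, ȳ = 10.2 cm.
Transfer each piece to the horizontal centroidal axis using Ī + A·d² with d = y − 10.2:
  bottom flange: d = -9.6 cm → contributes +1661.04 cm⁴
  web: d = 0 cm → contributes +874.8 cm⁴
  top flange: d = 9.6 cm → contributes +1661.04 cm⁴
  hole: d = 0 cm → contributes −0.0201062 cm⁴
Total I = 4196.86 cm⁴.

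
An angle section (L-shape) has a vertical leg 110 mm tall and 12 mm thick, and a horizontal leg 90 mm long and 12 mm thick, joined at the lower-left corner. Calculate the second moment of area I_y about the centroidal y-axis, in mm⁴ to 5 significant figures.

Split into non-overlapping primitives; take the origin at the lower-left of the bounding box.
Vertical leg: 12 × 110, A = 1 320 mm², x = 6 mm, Ī = 15 840 mm⁴.
Horizontal leg (remainder): 78 × 12, A = 936 mm², x = 51 mm, Ī = 474 552 mm⁴.
Centroid: x̄ = ΣA·x / ΣA = 24.67021 mm.
Transfer each piece to the centroidal y-axis using Ī + A·d² with d = x − 24.67021:
  vertical leg: d = -18.67021 mm → contributes +475961.4 mm⁴
  horizontal leg (remainder): d = 26.32979 mm → contributes +1 123 441 mm⁴
Total I = 1 599 403 mm⁴.

I_y ≈ 1.5994 × 10⁶ mm⁴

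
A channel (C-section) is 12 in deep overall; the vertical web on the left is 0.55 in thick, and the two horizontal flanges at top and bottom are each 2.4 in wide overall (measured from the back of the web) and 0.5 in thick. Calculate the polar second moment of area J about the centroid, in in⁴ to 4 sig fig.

J ≈ 143.2 in⁴

Treat the section as a set of non-overlapping primitives; coordinates are from the bounding-box lower-left.
Web: 0.55 × 12, A = 6.6 in², y = 6 in, Ī = 79.2 in⁴.
Top flange (beyond web): 1.85 × 0.5, A = 0.925 in², y = 11.75 in, Ī = 0.0192708 in⁴.
Bottom flange (beyond web): 1.85 × 0.5, A = 0.925 in², y = 0.25 in, Ī = 0.0192708 in⁴.
By symmetry the centroid is at mid-height, ȳ = 6 in.
Transfer each piece to the centroidal x-axis using Ī + A·d² with d = y − 6:
  web: d = 0 in → contributes +79.2 in⁴
  top flange (beyond web): d = 5.75 in → contributes +30.6021 in⁴
  bottom flange (beyond web): d = -5.75 in → contributes +30.6021 in⁴
Total I = 140.404 in⁴.
For the y-axis: x̄ = 0.537722 in.
Repeating about the centroidal y-axis gives I_y = 2.77477 in⁴.
Polar second moment: J = I_x + I_y = 143.179 in⁴.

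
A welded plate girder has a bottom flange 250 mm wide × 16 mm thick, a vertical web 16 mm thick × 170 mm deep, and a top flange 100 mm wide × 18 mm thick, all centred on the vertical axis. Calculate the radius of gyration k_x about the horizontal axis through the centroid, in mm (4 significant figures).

Split into non-overlapping primitives; take the origin at the lower-left of the bounding box.
Bottom plate: 250 × 16, A = 4 000 mm², y = 8 mm, Ī = 85333.3 mm⁴.
Web plate: 16 × 170, A = 2 720 mm², y = 101 mm, Ī = 6 550 667 mm⁴.
Top plate: 100 × 18, A = 1 800 mm², y = 195 mm, Ī = 48 600 mm⁴.
Centroid: ȳ = ΣA·y / ΣA = 77.1972 mm.
Transfer each piece to the horizontal axis through the centroid using Ī + A·d² with d = y − 77.1972:
  bottom plate: d = -69.1972 mm → contributes +19 238 334 mm⁴
  web plate: d = 23.8028 mm → contributes +8 091 748 mm⁴
  top plate: d = 117.803 mm → contributes +25 028 107 mm⁴
Total I = 52 358 189 mm⁴.
Radius of gyration: k = √(I/A) = √(52 358 189 / 8 520) = 78.3921 mm.

k_x ≈ 78.39 mm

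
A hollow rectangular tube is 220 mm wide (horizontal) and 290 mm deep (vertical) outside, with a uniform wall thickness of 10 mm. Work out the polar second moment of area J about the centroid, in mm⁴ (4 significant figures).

Break the section into simple shapes (no overlaps), measuring from the bottom-left corner of the bounding box.
Outer rectangle: 220 × 290, A = 63 800 mm², y = 145 mm, Ī = 447 131 667 mm⁴.
Inner void (subtracted): 200 × 270, A = 54 000 mm², y = 145 mm, Ī = 328 050 000 mm⁴.
By symmetry the centroid is at mid-height, ȳ = 145 mm.
All pieces are centred on the centroidal x-axis, so I = ΣĪ (holes subtracted) = 119 081 667 mm⁴.
Repeating about the centroidal y-axis gives I_y = 77 326 667 mm⁴.
Polar second moment: J = I_x + I_y = 196 408 333 mm⁴.

J ≈ 1.964 × 10⁸ mm⁴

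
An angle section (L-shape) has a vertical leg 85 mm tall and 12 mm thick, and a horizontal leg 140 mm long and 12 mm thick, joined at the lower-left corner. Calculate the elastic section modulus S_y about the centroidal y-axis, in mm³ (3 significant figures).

Break the section into simple shapes (no overlaps), measuring from the bottom-left corner of the bounding box.
Vertical leg: 12 × 85, A = 1 020 mm², x = 6 mm, Ī = 12 240 mm⁴.
Horizontal leg (remainder): 128 × 12, A = 1 536 mm², x = 76 mm, Ī = 2 097 152 mm⁴.
Centroid: x̄ = ΣA·x / ΣA = 48.066 mm.
Transfer each piece to the centroidal y-axis using Ī + A·d² with d = x − 48.066:
  vertical leg: d = -42.066 mm → contributes +1 817 156 mm⁴
  horizontal leg (remainder): d = 27.934 mm → contributes +3 295 729 mm⁴
Total I = 5 112 885 mm⁴.
Extreme fibre distance c = 91.934 mm; S = I/c = 55 615 mm³.

S_y ≈ 5.56 × 10⁴ mm³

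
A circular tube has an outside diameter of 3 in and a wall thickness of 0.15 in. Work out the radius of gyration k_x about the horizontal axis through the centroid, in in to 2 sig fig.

Split into non-overlapping primitives; take the origin at the lower-left of the bounding box.
Outer circle: ⌀3, A = 7.069 in², y = 1.5 in, Ī = 3.976 in⁴.
Bore (subtracted): ⌀2.7, A = 5.726 in², y = 1.5 in, Ī = 2.609 in⁴.
By symmetry the centroid is at mid-height, ȳ = 1.5 in.
All pieces are centred on the horizontal axis through the centroid, so I = ΣĪ (holes subtracted) = 1.367 in⁴.
Radius of gyration: k = √(I/A) = √(1.367 / 1.343) = 1.009 in.

k_x ≈ 1.0 in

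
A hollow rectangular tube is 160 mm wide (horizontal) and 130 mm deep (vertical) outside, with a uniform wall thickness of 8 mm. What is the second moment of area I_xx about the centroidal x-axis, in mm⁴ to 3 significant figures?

Split into non-overlapping primitives; take the origin at the lower-left of the bounding box.
Outer rectangle: 160 × 130, A = 20 800 mm², y = 65 mm, Ī = 29 293 333 mm⁴.
Inner void (subtracted): 144 × 114, A = 16 416 mm², y = 65 mm, Ī = 17 778 528 mm⁴.
By symmetry the centroid is at mid-height, ȳ = 65 mm.
All pieces are centred on the centroidal x-axis, so I = ΣĪ (holes subtracted) = 11 514 805 mm⁴.

I_xx ≈ 1.15 × 10⁷ mm⁴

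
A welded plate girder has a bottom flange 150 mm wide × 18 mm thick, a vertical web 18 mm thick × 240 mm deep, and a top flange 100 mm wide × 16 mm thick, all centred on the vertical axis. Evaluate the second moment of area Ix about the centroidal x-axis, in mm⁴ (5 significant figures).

Ix ≈ 8.9599 × 10⁷ mm⁴

Decompose the section into non-overlapping parts with the origin at the bottom-left of its bounding rectangle.
Bottom plate: 150 × 18, A = 2 700 mm², y = 9 mm, Ī = 72 900 mm⁴.
Web plate: 18 × 240, A = 4 320 mm², y = 138 mm, Ī = 20 736 000 mm⁴.
Top plate: 100 × 16, A = 1 600 mm², y = 266 mm, Ī = 34133.33 mm⁴.
Centroid: ȳ = ΣA·y / ΣA = 121.3527 mm.
Transfer each piece to the centroidal x-axis using Ī + A·d² with d = y − 121.3527:
  bottom plate: d = -112.3527 mm → contributes +34 155 330 mm⁴
  web plate: d = 16.64733 mm → contributes +21 933 217 mm⁴
  top plate: d = 144.6473 mm → contributes +33 510 694 mm⁴
Total I = 89 599 241 mm⁴.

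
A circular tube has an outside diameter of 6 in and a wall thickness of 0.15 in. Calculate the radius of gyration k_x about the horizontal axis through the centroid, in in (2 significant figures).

k_x ≈ 2.1 in

Break the section into simple shapes (no overlaps), measuring from the bottom-left corner of the bounding box.
Outer circle: ⌀6, A = 28.27 in², y = 3 in, Ī = 63.62 in⁴.
Bore (subtracted): ⌀5.7, A = 25.52 in², y = 3 in, Ī = 51.82 in⁴.
By symmetry the centroid is at mid-height, ȳ = 3 in.
All pieces are centred on the horizontal axis through the centroid, so I = ΣĪ (holes subtracted) = 11.8 in⁴.
Radius of gyration: k = √(I/A) = √(11.8 / 2.757) = 2.069 in.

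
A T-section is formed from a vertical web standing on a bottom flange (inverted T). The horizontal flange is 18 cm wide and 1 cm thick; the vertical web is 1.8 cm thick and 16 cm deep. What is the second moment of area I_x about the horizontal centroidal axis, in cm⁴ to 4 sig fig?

I_x ≈ 1416 cm⁴

Decompose the section into non-overlapping parts with the origin at the bottom-left of its bounding rectangle.
Flange: 18 × 1, A = 18 cm², y = 0.5 cm, Ī = 1.5 cm⁴.
Web: 1.8 × 16, A = 28.8 cm², y = 9 cm, Ī = 614.4 cm⁴.
Centroid: ȳ = ΣA·y / ΣA = 5.73077 cm.
Transfer each piece to the horizontal centroidal axis using Ī + A·d² with d = y − 5.73077:
  flange: d = -5.23077 cm → contributes +493.997 cm⁴
  web: d = 3.26923 cm → contributes +922.211 cm⁴
Total I = 1416.21 cm⁴.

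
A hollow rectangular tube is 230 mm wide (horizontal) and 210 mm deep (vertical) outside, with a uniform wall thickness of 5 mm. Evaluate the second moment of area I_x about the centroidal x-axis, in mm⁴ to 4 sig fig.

I_x ≈ 3.084 × 10⁷ mm⁴

Split into non-overlapping primitives; take the origin at the lower-left of the bounding box.
Outer rectangle: 230 × 210, A = 48 300 mm², y = 105 mm, Ī = 177 502 500 mm⁴.
Inner void (subtracted): 220 × 200, A = 44 000 mm², y = 105 mm, Ī = 146 666 667 mm⁴.
By symmetry the centroid is at mid-height, ȳ = 105 mm.
All pieces are centred on the centroidal x-axis, so I = ΣĪ (holes subtracted) = 30 835 833 mm⁴.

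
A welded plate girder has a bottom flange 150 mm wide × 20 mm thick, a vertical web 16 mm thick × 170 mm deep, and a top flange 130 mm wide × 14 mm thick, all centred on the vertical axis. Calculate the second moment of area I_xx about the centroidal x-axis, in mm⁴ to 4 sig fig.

Split into non-overlapping primitives; take the origin at the lower-left of the bounding box.
Bottom plate: 150 × 20, A = 3 000 mm², y = 10 mm, Ī = 100 000 mm⁴.
Web plate: 16 × 170, A = 2 720 mm², y = 105 mm, Ī = 6 550 667 mm⁴.
Top plate: 130 × 14, A = 1 820 mm², y = 197 mm, Ī = 29726.7 mm⁴.
Centroid: ȳ = ΣA·y / ΣA = 89.4085 mm.
Transfer each piece to the centroidal x-axis using Ī + A·d² with d = y − 89.4085:
  bottom plate: d = -79.4085 mm → contributes +19 017 124 mm⁴
  web plate: d = 15.5915 mm → contributes +7 211 886 mm⁴
  top plate: d = 107.592 mm → contributes +21 097 926 mm⁴
Total I = 47 326 935 mm⁴.

I_xx ≈ 4.733 × 10⁷ mm⁴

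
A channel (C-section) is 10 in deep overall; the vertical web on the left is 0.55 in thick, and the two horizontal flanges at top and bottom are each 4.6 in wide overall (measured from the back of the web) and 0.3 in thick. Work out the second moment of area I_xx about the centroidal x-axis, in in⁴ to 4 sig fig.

Split into non-overlapping primitives; take the origin at the lower-left of the bounding box.
Web: 0.55 × 10, A = 5.5 in², y = 5 in, Ī = 45.8333 in⁴.
Top flange (beyond web): 4.05 × 0.3, A = 1.215 in², y = 9.85 in, Ī = 0.0091125 in⁴.
Bottom flange (beyond web): 4.05 × 0.3, A = 1.215 in², y = 0.15 in, Ī = 0.0091125 in⁴.
By symmetry the centroid is at mid-height, ȳ = 5 in.
Transfer each piece to the centroidal x-axis using Ī + A·d² with d = y − 5:
  web: d = 0 in → contributes +45.8333 in⁴
  top flange (beyond web): d = 4.85 in → contributes +28.589 in⁴
  bottom flange (beyond web): d = -4.85 in → contributes +28.589 in⁴
Total I = 103.011 in⁴.

I_xx ≈ 103.0 in⁴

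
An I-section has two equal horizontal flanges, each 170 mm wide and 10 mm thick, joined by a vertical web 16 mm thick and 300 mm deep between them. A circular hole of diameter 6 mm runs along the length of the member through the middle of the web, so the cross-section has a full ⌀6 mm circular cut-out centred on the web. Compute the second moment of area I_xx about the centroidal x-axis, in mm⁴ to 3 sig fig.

I_xx ≈ 1.18 × 10⁸ mm⁴

Decompose the section into non-overlapping parts with the origin at the bottom-left of its bounding rectangle.
Bottom flange: 170 × 10, A = 1 700 mm², y = 5 mm, Ī = 14 167 mm⁴.
Web: 16 × 300, A = 4 800 mm², y = 160 mm, Ī = 36 000 000 mm⁴.
Top flange: 170 × 10, A = 1 700 mm², y = 315 mm, Ī = 14 167 mm⁴.
Hole (subtracted): ⌀6, A = 28.274 mm², y = 160 mm, Ī = 63.617 mm⁴.
By symmetry the centroid is at mid-height, ȳ = 160 mm.
Transfer each piece to the centroidal x-axis using Ī + A·d² with d = y − 160:
  bottom flange: d = -155 mm → contributes +40 856 667 mm⁴
  web: d = 0 mm → contributes +36 000 000 mm⁴
  top flange: d = 155 mm → contributes +40 856 667 mm⁴
  hole: d = 0 mm → contributes −63.617 mm⁴
Total I = 117 713 270 mm⁴.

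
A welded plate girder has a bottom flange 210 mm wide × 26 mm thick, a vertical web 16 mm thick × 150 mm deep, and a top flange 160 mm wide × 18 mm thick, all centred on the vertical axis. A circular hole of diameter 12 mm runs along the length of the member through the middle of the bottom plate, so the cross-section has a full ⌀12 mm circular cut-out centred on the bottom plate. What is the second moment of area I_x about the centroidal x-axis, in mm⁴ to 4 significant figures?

I_x ≈ 6.169 × 10⁷ mm⁴

Treat the section as a set of non-overlapping primitives; coordinates are from the bounding-box lower-left.
Bottom plate: 210 × 26, A = 5 460 mm², y = 13 mm, Ī = 307 580 mm⁴.
Web plate: 16 × 150, A = 2 400 mm², y = 101 mm, Ī = 4 500 000 mm⁴.
Top plate: 160 × 18, A = 2 880 mm², y = 185 mm, Ī = 77 760 mm⁴.
Hole (subtracted): ⌀12, A = 113.097 mm², y = 13 mm, Ī = 1017.88 mm⁴.
Centroid: ȳ = ΣA·y / ΣA = 79.4879 mm.
Transfer each piece to the centroidal x-axis using Ī + A·d² with d = y − 79.4879:
  bottom plate: d = -66.4879 mm → contributes +24 444 249 mm⁴
  web plate: d = 21.5121 mm → contributes +5 610 653 mm⁴
  top plate: d = 105.512 mm → contributes +32 140 259 mm⁴
  hole: d = -66.4879 mm → contributes −500 980 mm⁴
Total I = 61 694 181 mm⁴.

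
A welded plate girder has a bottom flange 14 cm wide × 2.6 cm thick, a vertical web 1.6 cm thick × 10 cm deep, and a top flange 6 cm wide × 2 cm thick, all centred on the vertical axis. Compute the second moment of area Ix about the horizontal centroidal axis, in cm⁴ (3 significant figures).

Ix ≈ 1650 cm⁴

Split into non-overlapping primitives; take the origin at the lower-left of the bounding box.
Bottom plate: 14 × 2.6, A = 36.4 cm², y = 1.3 cm, Ī = 20.505 cm⁴.
Web plate: 1.6 × 10, A = 16 cm², y = 7.6 cm, Ī = 133.33 cm⁴.
Top plate: 6 × 2, A = 12 cm², y = 13.6 cm, Ī = 4 cm⁴.
Centroid: ȳ = ΣA·y / ΣA = 5.1571 cm.
Transfer each piece to the horizontal centroidal axis using Ī + A·d² with d = y − 5.1571:
  bottom plate: d = -3.8571 cm → contributes +562.05 cm⁴
  web plate: d = 2.4429 cm → contributes +228.81 cm⁴
  top plate: d = 8.4429 cm → contributes +859.38 cm⁴
Total I = 1650.2 cm⁴.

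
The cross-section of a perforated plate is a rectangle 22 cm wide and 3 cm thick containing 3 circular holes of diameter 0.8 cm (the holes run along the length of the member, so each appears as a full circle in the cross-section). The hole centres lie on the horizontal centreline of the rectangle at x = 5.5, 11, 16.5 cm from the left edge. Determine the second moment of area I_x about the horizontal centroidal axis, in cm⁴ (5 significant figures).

I_x ≈ 49.440 cm⁴

Treat the section as a set of non-overlapping primitives; coordinates are from the bounding-box lower-left.
Plate: 22 × 3, A = 66 cm², y = 1.5 cm, Ī = 49.5 cm⁴.
Hole 1 (subtracted): ⌀0.8, A = 0.5026548 cm², y = 1.5 cm, Ī = 0.02010619 cm⁴.
Hole 2 (subtracted): ⌀0.8, A = 0.5026548 cm², y = 1.5 cm, Ī = 0.02010619 cm⁴.
Hole 3 (subtracted): ⌀0.8, A = 0.5026548 cm², y = 1.5 cm, Ī = 0.02010619 cm⁴.
By symmetry the centroid is at mid-height, ȳ = 1.5 cm.
All pieces are centred on the horizontal centroidal axis, so I = ΣĪ (holes subtracted) = 49.43968 cm⁴.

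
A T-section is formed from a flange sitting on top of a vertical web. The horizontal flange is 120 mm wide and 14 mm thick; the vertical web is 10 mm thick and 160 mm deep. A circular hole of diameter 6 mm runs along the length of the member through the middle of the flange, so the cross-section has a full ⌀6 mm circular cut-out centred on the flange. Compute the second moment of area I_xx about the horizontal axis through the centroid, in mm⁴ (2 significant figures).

I_xx ≈ 9.6 × 10⁶ mm⁴

Treat the section as a set of non-overlapping primitives; coordinates are from the bounding-box lower-left.
Flange: 120 × 14, A = 1 680 mm², y = 167 mm, Ī = 27 440 mm⁴.
Web: 10 × 160, A = 1 600 mm², y = 80 mm, Ī = 3 413 333 mm⁴.
Hole (subtracted): ⌀6, A = 28.27 mm², y = 167 mm, Ī = 63.62 mm⁴.
Centroid: ȳ = ΣA·y / ΣA = 124.2 mm.
Transfer each piece to the horizontal axis through the centroid using Ī + A·d² with d = y − 124.2:
  flange: d = 42.81 mm → contributes +3 106 087 mm⁴
  web: d = -44.19 mm → contributes +6 538 020 mm⁴
  hole: d = 42.81 mm → contributes −51 877 mm⁴
Total I = 9 592 231 mm⁴.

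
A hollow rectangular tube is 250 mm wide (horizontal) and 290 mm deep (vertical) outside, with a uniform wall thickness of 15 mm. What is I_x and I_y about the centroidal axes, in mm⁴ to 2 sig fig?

Break the section into simple shapes (no overlaps), measuring from the bottom-left corner of the bounding box.
Outer rectangle: 250 × 290, A = 72 500 mm², y = 145 mm, Ī = 508 104 167 mm⁴.
Inner void (subtracted): 220 × 260, A = 57 200 mm², y = 145 mm, Ī = 322 226 667 mm⁴.
By symmetry the centroid is at mid-height, ȳ = 145 mm.
All pieces are centred on the centroidal x-axis, so I = ΣĪ (holes subtracted) = 185 877 500 mm⁴.
Repeating about the centroidal y-axis gives I_y = 146 897 500 mm⁴.

I_x ≈ 1.9 × 10⁸ mm⁴, I_y ≈ 1.5 × 10⁸ mm⁴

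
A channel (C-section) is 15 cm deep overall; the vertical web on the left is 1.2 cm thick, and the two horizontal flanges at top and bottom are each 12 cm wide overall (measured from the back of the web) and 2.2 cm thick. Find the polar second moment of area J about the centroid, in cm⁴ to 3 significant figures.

Decompose the section into non-overlapping parts with the origin at the bottom-left of its bounding rectangle.
Web: 1.2 × 15, A = 18 cm², y = 7.5 cm, Ī = 337.5 cm⁴.
Top flange (beyond web): 10.8 × 2.2, A = 23.76 cm², y = 13.9 cm, Ī = 9.5832 cm⁴.
Bottom flange (beyond web): 10.8 × 2.2, A = 23.76 cm², y = 1.1 cm, Ī = 9.5832 cm⁴.
By symmetry the centroid is at mid-height, ȳ = 7.5 cm.
Transfer each piece to the centroidal x-axis using Ī + A·d² with d = y − 7.5:
  web: d = 0 cm → contributes +337.5 cm⁴
  top flange (beyond web): d = 6.4 cm → contributes +982.79 cm⁴
  bottom flange (beyond web): d = -6.4 cm → contributes +982.79 cm⁴
Total I = 2303.1 cm⁴.
For the y-axis: x̄ = 4.9516 cm.
Repeating about the centroidal y-axis gives I_y = 934.03 cm⁴.
Polar second moment: J = I_x + I_y = 3237.1 cm⁴.

J ≈ 3240 cm⁴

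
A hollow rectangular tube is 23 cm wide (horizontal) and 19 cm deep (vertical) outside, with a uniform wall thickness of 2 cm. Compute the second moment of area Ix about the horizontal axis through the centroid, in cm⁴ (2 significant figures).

Ix ≈ 7800 cm⁴

Decompose the section into non-overlapping parts with the origin at the bottom-left of its bounding rectangle.
Outer rectangle: 23 × 19, A = 437 cm², y = 9.5 cm, Ī = 13 146 cm⁴.
Inner void (subtracted): 19 × 15, A = 285 cm², y = 9.5 cm, Ī = 5 344 cm⁴.
By symmetry the centroid is at mid-height, ȳ = 9.5 cm.
All pieces are centred on the horizontal axis through the centroid, so I = ΣĪ (holes subtracted) = 7 803 cm⁴.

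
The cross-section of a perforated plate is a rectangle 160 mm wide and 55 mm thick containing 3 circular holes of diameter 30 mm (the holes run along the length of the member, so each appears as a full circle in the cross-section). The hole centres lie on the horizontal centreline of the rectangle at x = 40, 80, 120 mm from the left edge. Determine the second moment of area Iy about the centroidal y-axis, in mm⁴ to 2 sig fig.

Split into non-overlapping primitives; take the origin at the lower-left of the bounding box.
Plate: 160 × 55, A = 8 800 mm², x = 80 mm, Ī = 18 773 333 mm⁴.
Hole 1 (subtracted): ⌀30, A = 706.9 mm², x = 40 mm, Ī = 39 761 mm⁴.
Hole 2 (subtracted): ⌀30, A = 706.9 mm², x = 80 mm, Ī = 39 761 mm⁴.
Hole 3 (subtracted): ⌀30, A = 706.9 mm², x = 120 mm, Ī = 39 761 mm⁴.
By symmetry the centroid is at mid-width, x̄ = 80 mm.
Transfer each piece to the centroidal y-axis using Ī + A·d² with d = x − 80:
  plate: d = 0 mm → contributes +18 773 333 mm⁴
  hole 1: d = -40 mm → contributes −1 170 734 mm⁴
  hole 2: d = 0 mm → contributes −39 761 mm⁴
  hole 3: d = 40 mm → contributes −1 170 734 mm⁴
Total I = 16 392 104 mm⁴.

Iy ≈ 1.6 × 10⁷ mm⁴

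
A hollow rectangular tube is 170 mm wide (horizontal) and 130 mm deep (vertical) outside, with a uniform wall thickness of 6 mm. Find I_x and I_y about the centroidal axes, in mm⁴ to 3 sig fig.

I_x ≈ 9.49 × 10⁶ mm⁴, I_y ≈ 1.44 × 10⁷ mm⁴

Decompose the section into non-overlapping parts with the origin at the bottom-left of its bounding rectangle.
Outer rectangle: 170 × 130, A = 22 100 mm², y = 65 mm, Ī = 31 124 167 mm⁴.
Inner void (subtracted): 158 × 118, A = 18 644 mm², y = 65 mm, Ī = 21 633 255 mm⁴.
By symmetry the centroid is at mid-height, ȳ = 65 mm.
All pieces are centred on the centroidal x-axis, so I = ΣĪ (holes subtracted) = 9 490 912 mm⁴.
Repeating about the centroidal y-axis gives I_y = 14 438 432 mm⁴.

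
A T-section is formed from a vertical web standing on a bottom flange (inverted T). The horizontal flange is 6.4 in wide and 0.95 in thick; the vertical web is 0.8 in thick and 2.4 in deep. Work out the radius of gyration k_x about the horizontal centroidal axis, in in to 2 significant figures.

k_x ≈ 0.83 in

Break the section into simple shapes (no overlaps), measuring from the bottom-left corner of the bounding box.
Flange: 6.4 × 0.95, A = 6.08 in², y = 0.475 in, Ī = 0.4573 in⁴.
Web: 0.8 × 2.4, A = 1.92 in², y = 2.15 in, Ī = 0.9216 in⁴.
Centroid: ȳ = ΣA·y / ΣA = 0.877 in.
Transfer each piece to the horizontal centroidal axis using Ī + A·d² with d = y − 0.877:
  flange: d = -0.402 in → contributes +1.44 in⁴
  web: d = 1.273 in → contributes +4.033 in⁴
Total I = 5.473 in⁴.
Radius of gyration: k = √(I/A) = √(5.473 / 8) = 0.8271 in.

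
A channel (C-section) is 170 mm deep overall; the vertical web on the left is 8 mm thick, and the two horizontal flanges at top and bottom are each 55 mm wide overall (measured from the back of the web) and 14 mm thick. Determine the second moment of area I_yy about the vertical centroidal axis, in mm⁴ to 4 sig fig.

Split into non-overlapping primitives; take the origin at the lower-left of the bounding box.
Web: 8 × 170, A = 1 360 mm², x = 4 mm, Ī = 7253.33 mm⁴.
Top flange (beyond web): 47 × 14, A = 658 mm², x = 31.5 mm, Ī = 121 127 mm⁴.
Bottom flange (beyond web): 47 × 14, A = 658 mm², x = 31.5 mm, Ī = 121 127 mm⁴.
Centroid: x̄ = ΣA·x / ΣA = 17.5239 mm.
Transfer each piece to the vertical centroidal axis using Ī + A·d² with d = x − 17.5239:
  web: d = -13.5239 mm → contributes +255 992 mm⁴
  top flange (beyond web): d = 13.9761 mm → contributes +249 655 mm⁴
  bottom flange (beyond web): d = 13.9761 mm → contributes +249 655 mm⁴
Total I = 755 301 mm⁴.

I_yy ≈ 7.553 × 10⁵ mm⁴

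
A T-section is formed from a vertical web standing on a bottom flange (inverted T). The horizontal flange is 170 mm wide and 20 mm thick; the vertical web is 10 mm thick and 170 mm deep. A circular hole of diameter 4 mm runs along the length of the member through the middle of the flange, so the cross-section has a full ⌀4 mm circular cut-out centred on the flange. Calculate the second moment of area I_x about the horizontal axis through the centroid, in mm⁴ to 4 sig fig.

Break the section into simple shapes (no overlaps), measuring from the bottom-left corner of the bounding box.
Flange: 170 × 20, A = 3 400 mm², y = 10 mm, Ī = 113 333 mm⁴.
Web: 10 × 170, A = 1 700 mm², y = 105 mm, Ī = 4 094 167 mm⁴.
Hole (subtracted): ⌀4, A = 12.5664 mm², y = 10 mm, Ī = 12.5664 mm⁴.
Centroid: ȳ = ΣA·y / ΣA = 41.7449 mm.
Transfer each piece to the horizontal axis through the centroid using Ī + A·d² with d = y − 41.7449:
  flange: d = -31.7449 mm → contributes +3 539 642 mm⁴
  web: d = 63.2551 mm → contributes +10 896 223 mm⁴
  hole: d = -31.7449 mm → contributes −12676.2 mm⁴
Total I = 14 423 188 mm⁴.

I_x ≈ 1.442 × 10⁷ mm⁴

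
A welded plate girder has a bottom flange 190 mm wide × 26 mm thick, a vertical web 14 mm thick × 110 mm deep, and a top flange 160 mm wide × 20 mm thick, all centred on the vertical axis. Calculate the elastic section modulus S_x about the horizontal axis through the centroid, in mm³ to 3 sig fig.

S_x ≈ 4.15 × 10⁵ mm³

Decompose the section into non-overlapping parts with the origin at the bottom-left of its bounding rectangle.
Bottom plate: 190 × 26, A = 4 940 mm², y = 13 mm, Ī = 278 287 mm⁴.
Web plate: 14 × 110, A = 1 540 mm², y = 81 mm, Ī = 1 552 833 mm⁴.
Top plate: 160 × 20, A = 3 200 mm², y = 146 mm, Ī = 106 667 mm⁴.
Centroid: ȳ = ΣA·y / ΣA = 67.785 mm.
Transfer each piece to the horizontal axis through the centroid using Ī + A·d² with d = y − 67.785:
  bottom plate: d = -54.785 mm → contributes +15 105 251 mm⁴
  web plate: d = 13.215 mm → contributes +1 821 768 mm⁴
  top plate: d = 78.215 mm → contributes +19 682 881 mm⁴
Total I = 36 609 900 mm⁴.
Extreme fibre distance c = 88.215 mm; S = I/c = 415 008 mm³.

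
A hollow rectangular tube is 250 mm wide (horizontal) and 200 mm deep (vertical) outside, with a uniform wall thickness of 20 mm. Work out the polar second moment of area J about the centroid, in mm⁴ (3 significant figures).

J ≈ 2.32 × 10⁸ mm⁴

Decompose the section into non-overlapping parts with the origin at the bottom-left of its bounding rectangle.
Outer rectangle: 250 × 200, A = 50 000 mm², y = 100 mm, Ī = 166 666 667 mm⁴.
Inner void (subtracted): 210 × 160, A = 33 600 mm², y = 100 mm, Ī = 71 680 000 mm⁴.
By symmetry the centroid is at mid-height, ȳ = 100 mm.
All pieces are centred on the centroidal x-axis, so I = ΣĪ (holes subtracted) = 94 986 667 mm⁴.
Repeating about the centroidal y-axis gives I_y = 136 936 667 mm⁴.
Polar second moment: J = I_x + I_y = 231 923 333 mm⁴.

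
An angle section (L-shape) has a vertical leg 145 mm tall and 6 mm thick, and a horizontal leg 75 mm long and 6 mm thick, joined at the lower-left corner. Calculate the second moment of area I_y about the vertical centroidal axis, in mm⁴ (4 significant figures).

I_y ≈ 5.613 × 10⁵ mm⁴

Decompose the section into non-overlapping parts with the origin at the bottom-left of its bounding rectangle.
Vertical leg: 6 × 145, A = 870 mm², x = 3 mm, Ī = 2 610 mm⁴.
Horizontal leg (remainder): 69 × 6, A = 414 mm², x = 40.5 mm, Ī = 164 255 mm⁴.
Centroid: x̄ = ΣA·x / ΣA = 15.0911 mm.
Transfer each piece to the vertical centroidal axis using Ī + A·d² with d = x − 15.0911:
  vertical leg: d = -12.0911 mm → contributes +129 800 mm⁴
  horizontal leg (remainder): d = 25.4089 mm → contributes +431 537 mm⁴
Total I = 561 337 mm⁴.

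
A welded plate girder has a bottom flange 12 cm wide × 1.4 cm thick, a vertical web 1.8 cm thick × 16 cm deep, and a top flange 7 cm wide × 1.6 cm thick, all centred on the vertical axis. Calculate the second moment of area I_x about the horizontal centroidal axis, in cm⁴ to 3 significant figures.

Break the section into simple shapes (no overlaps), measuring from the bottom-left corner of the bounding box.
Bottom plate: 12 × 1.4, A = 16.8 cm², y = 0.7 cm, Ī = 2.744 cm⁴.
Web plate: 1.8 × 16, A = 28.8 cm², y = 9.4 cm, Ī = 614.4 cm⁴.
Top plate: 7 × 1.6, A = 11.2 cm², y = 18.2 cm, Ī = 2.3893 cm⁴.
Centroid: ȳ = ΣA·y / ΣA = 8.562 cm.
Transfer each piece to the horizontal centroidal axis using Ī + A·d² with d = y − 8.562:
  bottom plate: d = -7.862 cm → contributes +1041.2 cm⁴
  web plate: d = 0.83803 cm → contributes +634.63 cm⁴
  top plate: d = 9.638 cm → contributes +1042.8 cm⁴
Total I = 2718.6 cm⁴.

I_x ≈ 2720 cm⁴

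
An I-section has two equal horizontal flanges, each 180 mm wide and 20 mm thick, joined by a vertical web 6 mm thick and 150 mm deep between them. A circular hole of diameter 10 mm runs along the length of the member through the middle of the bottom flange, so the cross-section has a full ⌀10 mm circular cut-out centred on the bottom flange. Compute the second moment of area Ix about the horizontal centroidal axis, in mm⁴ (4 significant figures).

Treat the section as a set of non-overlapping primitives; coordinates are from the bounding-box lower-left.
Bottom flange: 180 × 20, A = 3 600 mm², y = 10 mm, Ī = 120 000 mm⁴.
Web: 6 × 150, A = 900 mm², y = 95 mm, Ī = 1 687 500 mm⁴.
Top flange: 180 × 20, A = 3 600 mm², y = 180 mm, Ī = 120 000 mm⁴.
Hole (subtracted): ⌀10, A = 78.5398 mm², y = 10 mm, Ī = 490.874 mm⁴.
Centroid: ȳ = ΣA·y / ΣA = 95.8323 mm.
Transfer each piece to the horizontal centroidal axis using Ī + A·d² with d = y − 95.8323:
  bottom flange: d = -85.8323 mm → contributes +26 641 832 mm⁴
  web: d = -0.832253 mm → contributes +1 688 123 mm⁴
  top flange: d = 84.1677 mm → contributes +25 623 155 mm⁴
  hole: d = -85.8323 mm → contributes −579 107 mm⁴
Total I = 53 374 003 mm⁴.

Ix ≈ 5.337 × 10⁷ mm⁴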